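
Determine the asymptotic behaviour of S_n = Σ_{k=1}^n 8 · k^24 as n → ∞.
S_n ~ 8 · n^25 / 25

By integral comparison (Euler-Maclaurin), Σ_{k=1}^n 8 · k^24 = 8 · ∫_0^n x^24 dx + O(n^24) = 8 · n^25/25 + O(n^24). (Equivalently, Faulhaber's formula gives the same leading term.)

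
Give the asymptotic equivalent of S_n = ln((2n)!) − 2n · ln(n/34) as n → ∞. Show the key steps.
S_n ~ 2n · (ln 68 − 1) + O(ln n)

Stirling: ln((2n)!) = 2n ln(2n) − 2n + O(ln n).
  S_n = 2n ln(2n) − 2n − 2n ln(n/34) + O(ln n)
      = 2n ln(2n) − 2n ln n + 2n ln 34 − 2n + O(ln n)
      = 2n ln 2 + 2n ln 34 − 2n + O(ln n)
      = 2n (ln 68 − 1) + O(ln n).
Numerically ln(68) − 1 ≈ 3.2195.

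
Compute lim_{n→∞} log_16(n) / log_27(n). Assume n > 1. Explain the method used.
lim = ln(27) / ln(16) = log_16(27)

Change of base: log_16(n) = ln n / ln 16 and log_27(n) = ln n / ln 27. The ratio is (ln n / ln 16) · (ln 27 / ln n) = ln 27 / ln 16, a constant independent of n. So the limit is ln 27 / ln 16 = log_16(27).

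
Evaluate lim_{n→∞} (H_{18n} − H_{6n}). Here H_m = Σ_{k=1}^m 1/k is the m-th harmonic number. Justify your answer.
lim = ln(18/6) = ln 3

Euler-Maclaurin gives H_m = ln m + γ + 1/(2m) + O(1/m^2). The γ and O(1/m) terms cancel in the difference:
  H_{18n} − H_{6n} = ln(18n) − ln(6n) + O(1/n) = ln(18/6) + O(1/n).
Hence the limit is ln(18/6) = ln 3.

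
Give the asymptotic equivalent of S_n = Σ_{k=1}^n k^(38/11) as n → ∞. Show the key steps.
S_n ~ (11/49) · n^(49/11)

Integral comparison: Σ_{k=1}^n k^(38/11) = ∫_0^n x^(38/11) dx + O(n^(38/11)). The integral is n^(1 + 38/11) / (1 + 38/11) = n^((38+11)/11) / ((38+11)/11) = (11/49) · n^(49/11).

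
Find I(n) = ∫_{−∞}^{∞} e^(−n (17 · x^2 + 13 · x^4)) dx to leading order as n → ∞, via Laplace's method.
I(n) ~ sqrt(π/(17n))

φ(x) = 17 · x^2 + 13 · x^4 has its unique global minimum at x* = 0 (since φ'(x) = 34x + 52x^3 = 0 only at x = 0 for real x with both coefficients positive, and φ → ∞ as |x| → ∞). At x* = 0, φ(0) = 0 and φ''(0) = 34. Laplace's method then gives
  I(n) ~ sqrt(2π / (n · φ''(0))) · e^(−n φ(0)) = sqrt(2π / (34n)) = sqrt(π/(17n)).
The 13 · x^4 term contributes only at subleading order (an O(1/n) relative correction).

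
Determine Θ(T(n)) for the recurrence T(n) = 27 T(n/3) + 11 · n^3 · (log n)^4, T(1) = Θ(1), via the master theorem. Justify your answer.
T(n) = Θ(n^3 · (log n)^5)

Here log_3 27 = 3 and f(n) = 11 · n^3 · (log n)^4 = Θ(n^(log_3 27) · (log n)^4). This is the extended Case 2 of the master theorem (f matches the critical exponent up to log factors), giving T(n) = Θ(n^(log_3 27) · (log n)^(4+1)) = Θ(n^3 · (log n)^5).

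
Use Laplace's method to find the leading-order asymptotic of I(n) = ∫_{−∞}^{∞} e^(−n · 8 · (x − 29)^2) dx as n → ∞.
I(n) = sqrt(π/(8n))

Here φ(x) = 8 · (x − 29)^2 has its unique minimum at x* = 29 with φ(x*) = 0 and φ''(x*) = 16. Laplace's method gives
  I(n) ~ e^(−n φ(x*)) · sqrt(2π / (n · φ''(x*))) = sqrt(2π / (16n)) = sqrt(π/(8n)).
This is exact: substituting u = (x − 29)·sqrt(8n) gives I(n) = (1/sqrt(8n)) ∫_{−∞}^{∞} e^(−u^2) du = sqrt(π/(8n)).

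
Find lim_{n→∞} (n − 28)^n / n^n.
lim = e^(−28)

Rewrite as (1 − 28/n)^(n). By the standard limit (1 + x/n)^n → e^x, we have (1 − 28/n)^n → e^(−28), and raising to the 1st power gives e^(−28).
More precisely, ln[(1 − 28/n)^(n)] = n · ln(1 − 28/n) = n · (-28/n + O(1/n^2)) = -28 + O(1/n) → -28.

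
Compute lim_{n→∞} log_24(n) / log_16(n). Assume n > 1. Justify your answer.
lim = ln(16) / ln(24) = log_24(16)

Change of base: log_24(n) = ln n / ln 24 and log_16(n) = ln n / ln 16. The ratio is (ln n / ln 24) · (ln 16 / ln n) = ln 16 / ln 24, a constant independent of n. So the limit is ln 16 / ln 24 = log_24(16).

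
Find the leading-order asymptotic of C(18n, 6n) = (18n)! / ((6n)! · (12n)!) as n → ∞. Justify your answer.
C(18n, 6n) ~ (27/4)^(6n) · sqrt(3/(4π·6n))

Write N = 6n. Apply Stirling to each factorial:
  (3N)! ~ sqrt(2π·3N) · (3N/e)^(3N),
  N! ~ sqrt(2π N) · (N/e)^N,
  (2N)! ~ sqrt(2π·2N) · (2N/e)^(2N).
The exponential factors combine to (3N)^(3N) / (N^N · (2N)^(2N)) = 3^(3N)/2^(2N) = (3^3/2^2)^N = (27/4)^N.
The square-root prefactors combine to sqrt(2π·3N) / (sqrt(2π N)·sqrt(2π·2N)) = sqrt(3 / (2π·2·N)) = sqrt(3/(4π·6n)).
Substituting N = 6n: C(18n, 6n) ~ (27/4)^(6n) · sqrt(3/(4π·6n)).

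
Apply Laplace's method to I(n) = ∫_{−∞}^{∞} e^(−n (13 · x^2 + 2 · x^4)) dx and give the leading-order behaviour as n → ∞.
I(n) ~ sqrt(π/(13n))

φ(x) = 13 · x^2 + 2 · x^4 has its unique global minimum at x* = 0 (since φ'(x) = 26x + 8x^3 = 0 only at x = 0 for real x with both coefficients positive, and φ → ∞ as |x| → ∞). At x* = 0, φ(0) = 0 and φ''(0) = 26. Laplace's method then gives
  I(n) ~ sqrt(2π / (n · φ''(0))) · e^(−n φ(0)) = sqrt(2π / (26n)) = sqrt(π/(13n)).
The 2 · x^4 term contributes only at subleading order (an O(1/n) relative correction).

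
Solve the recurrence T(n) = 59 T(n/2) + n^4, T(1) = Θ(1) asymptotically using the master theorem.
T(n) = Θ(n^(log_2 59))

Master theorem: compare f(n) = n^4 to n^(log_2 59) where log_2 59 ≈ 5.883. Since 4 < log_2 59, we have f(n) = O(n^(log_2 59 − ε)) for some ε > 0 — Case 1. Hence T(n) = Θ(n^(log_2 59)).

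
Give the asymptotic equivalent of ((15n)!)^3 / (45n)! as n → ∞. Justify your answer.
((15n)!)^3/(45n)! ~ ((2π·15n)^(2/2) / sqrt(3)) · 3^(−3·15n)  →  0

Write N = 15n. Stirling: N! ~ sqrt(2π N)(N/e)^N and (3N)! ~ sqrt(2π·3N)·(3N/e)^(3N).
  (N!)^3/(3N)! ~ (2π N)^(3/2) (N/e)^(3N) / [sqrt(2π·3N) (3N/e)^(3N)]
     = (2π N)^(3/2) / sqrt(2π·3N) · (N/(3N))^(3N)
     = (2π N)^((3−1)/2) / sqrt(3) · 3^(−3N).
Since 3^3 > 1, the factor 3^(−3N) decays exponentially, so the ratio → 0. Substituting N = 15n gives the stated form.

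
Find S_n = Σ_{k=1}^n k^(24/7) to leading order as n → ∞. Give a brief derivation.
S_n ~ (7/31) · n^(31/7)

Integral comparison: Σ_{k=1}^n k^(24/7) = ∫_0^n x^(24/7) dx + O(n^(24/7)). The integral is n^(1 + 24/7) / (1 + 24/7) = n^((24+7)/7) / ((24+7)/7) = (7/31) · n^(31/7).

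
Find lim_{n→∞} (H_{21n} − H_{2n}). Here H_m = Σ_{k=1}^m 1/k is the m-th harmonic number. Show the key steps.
lim = ln(21/2)

Euler-Maclaurin gives H_m = ln m + γ + 1/(2m) + O(1/m^2). The γ and O(1/m) terms cancel in the difference:
  H_{21n} − H_{2n} = ln(21n) − ln(2n) + O(1/n) = ln(21/2) + O(1/n).
Hence the limit is ln(21/2).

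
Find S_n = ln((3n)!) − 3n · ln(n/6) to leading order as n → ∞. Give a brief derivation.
S_n ~ 3n · (ln 18 − 1) + O(ln n)

Stirling: ln((3n)!) = 3n ln(3n) − 3n + O(ln n).
  S_n = 3n ln(3n) − 3n − 3n ln(n/6) + O(ln n)
      = 3n ln(3n) − 3n ln n + 3n ln 6 − 3n + O(ln n)
      = 3n ln 3 + 3n ln 6 − 3n + O(ln n)
      = 3n (ln 18 − 1) + O(ln n).
Numerically ln(18) − 1 ≈ 1.8904.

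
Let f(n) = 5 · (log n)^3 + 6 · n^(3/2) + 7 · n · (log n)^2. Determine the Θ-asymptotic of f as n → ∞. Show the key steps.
f(n) ∈ Θ(n^(3/2))

Compare the terms by growth order. For large n, n^a · (log n)^b dominates n^a' · (log n)^b' iff a > a', or (a = a' and b > b'). Ranking the 3 terms shows the dominant one is 6 · n^(3/2). Hence f(n) ∈ Θ(n^(3/2)).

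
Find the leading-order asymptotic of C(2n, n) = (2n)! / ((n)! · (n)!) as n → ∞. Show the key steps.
C(2n, n) ~ (4)^(n) · sqrt(1/(π·n))

Write N = n. Apply Stirling to each factorial:
  (2N)! ~ sqrt(2π·2N) · (2N/e)^(2N),
  N! ~ sqrt(2π N) · (N/e)^N,
  (1N)! ~ sqrt(2π·1N) · (1N/e)^(1N).
The exponential factors combine to (2N)^(2N) / (N^N · (1N)^(1N)) = 2^(2N)/1^(1N) = (2^2/1^1)^N = (4)^N.
The square-root prefactors combine to sqrt(2π·2N) / (sqrt(2π N)·sqrt(2π·1N)) = sqrt(2 / (2π·1·N)) = sqrt(1/(π·n)).
Substituting N = n: C(2n, n) ~ (4)^(n) · sqrt(1/(π·n)).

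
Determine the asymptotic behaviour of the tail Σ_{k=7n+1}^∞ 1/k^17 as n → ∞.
Σ_{k>7n} 1/k^17 ~ 1/(16 · (7n)^16)

Compare to the integral: ∫_{7n}^∞ x^(−17) dx = [−x^(−16)/16]_{7n}^∞ = 1/((17−1)·(7n)^16). Euler-Maclaurin then gives
  Σ_{k>7n} 1/k^17 = ∫_{7n}^∞ dx/x^17 − 1/(2·(7n)^17) + O(1/(7n)^18).
(Equivalently this is ζ(17) − Σ_{k≤7n} 1/k^17.)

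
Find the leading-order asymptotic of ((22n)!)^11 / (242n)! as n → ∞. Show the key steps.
((22n)!)^11/(242n)! ~ ((2π·22n)^(10/2) / sqrt(11)) · 11^(−11·22n)  →  0

Write N = 22n. Stirling: N! ~ sqrt(2π N)(N/e)^N and (11N)! ~ sqrt(2π·11N)·(11N/e)^(11N).
  (N!)^11/(11N)! ~ (2π N)^(11/2) (N/e)^(11N) / [sqrt(2π·11N) (11N/e)^(11N)]
     = (2π N)^(11/2) / sqrt(2π·11N) · (N/(11N))^(11N)
     = (2π N)^((11−1)/2) / sqrt(11) · 11^(−11N).
Since 11^11 > 1, the factor 11^(−11N) decays exponentially, so the ratio → 0. Substituting N = 22n gives the stated form.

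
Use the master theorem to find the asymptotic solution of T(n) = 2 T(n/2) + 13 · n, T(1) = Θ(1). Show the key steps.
T(n) = Θ(n log n)

log_2 2 = 1, and f(n) = 13 · n = Θ(n^(log_2 2)). This is Case 2 of the master theorem: T(n) = Θ(f(n) · log n) = Θ(n log n).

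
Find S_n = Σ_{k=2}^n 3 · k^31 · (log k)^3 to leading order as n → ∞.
S_n ~ 3 · n^32 · (log n)^3 / 32

By integral comparison, S_n = ∫_1^n 3 · x^31 · (log x)^3 dx + O(n^31 · (log n)^3). For the integral, the leading term of ∫_1^n x^31 (log x)^3 dx is n^32/32 · (log n)^3 (by repeated integration by parts; each step lowers the log-exponent and produces a relatively O(1/log n) correction). Hence S_n ~ 3 · n^32 · (log n)^3 / 32.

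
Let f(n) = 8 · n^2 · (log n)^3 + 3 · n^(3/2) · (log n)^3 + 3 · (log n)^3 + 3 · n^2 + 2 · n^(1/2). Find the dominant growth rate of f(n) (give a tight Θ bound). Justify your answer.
f(n) ∈ Θ(n^2 · (log n)^3)

Compare the terms by growth order. For large n, n^a · (log n)^b dominates n^a' · (log n)^b' iff a > a', or (a = a' and b > b'). Ranking the 5 terms shows the dominant one is 8 · n^2 · (log n)^3. Hence f(n) ∈ Θ(n^2 · (log n)^3).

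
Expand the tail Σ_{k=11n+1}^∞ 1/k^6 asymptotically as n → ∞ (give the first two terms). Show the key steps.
Σ_{k>11n} 1/k^6 = 1/(5 · (11n)^5) − 1/(2 · (11n)^6) + O(1/(11n)^7)

Compare to the integral: ∫_{11n}^∞ x^(−6) dx = [−x^(−5)/5]_{11n}^∞ = 1/((6−1)·(11n)^5). The Euler-Maclaurin correction adds −f(11n)/2 = −1/(2·(11n)^6). Euler-Maclaurin then gives
  Σ_{k>11n} 1/k^6 = ∫_{11n}^∞ dx/x^6 − 1/(2·(11n)^6) + O(1/(11n)^7).
(Equivalently this is ζ(6) − Σ_{k≤11n} 1/k^6.)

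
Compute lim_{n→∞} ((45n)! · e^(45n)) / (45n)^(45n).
lim = ∞

Stirling: (45n)! ~ sqrt(2π·45n) · (45n/e)^(45n). Hence
  (45n)! · e^(45n) / (45n)^(45n) ~ sqrt(2π·45n) = sqrt(2π·45) · sqrt(n) → ∞.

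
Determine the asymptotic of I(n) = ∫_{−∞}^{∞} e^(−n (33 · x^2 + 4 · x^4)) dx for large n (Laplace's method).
I(n) ~ sqrt(π/(33n))

φ(x) = 33 · x^2 + 4 · x^4 has its unique global minimum at x* = 0 (since φ'(x) = 66x + 16x^3 = 0 only at x = 0 for real x with both coefficients positive, and φ → ∞ as |x| → ∞). At x* = 0, φ(0) = 0 and φ''(0) = 66. Laplace's method then gives
  I(n) ~ sqrt(2π / (n · φ''(0))) · e^(−n φ(0)) = sqrt(2π / (66n)) = sqrt(π/(33n)).
The 4 · x^4 term contributes only at subleading order (an O(1/n) relative correction).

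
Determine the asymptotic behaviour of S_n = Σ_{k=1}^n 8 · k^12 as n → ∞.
S_n ~ 8 · n^13 / 13

By integral comparison (Euler-Maclaurin), Σ_{k=1}^n 8 · k^12 = 8 · ∫_0^n x^12 dx + O(n^12) = 8 · n^13/13 + O(n^12). (Equivalently, Faulhaber's formula gives the same leading term.)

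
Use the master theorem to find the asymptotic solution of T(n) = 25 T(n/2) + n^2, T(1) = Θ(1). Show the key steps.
T(n) = Θ(n^(log_2 25))

Master theorem: compare f(n) = n^2 to n^(log_2 25) where log_2 25 ≈ 4.644. Since 2 < log_2 25, we have f(n) = O(n^(log_2 25 − ε)) for some ε > 0 — Case 1. Hence T(n) = Θ(n^(log_2 25)).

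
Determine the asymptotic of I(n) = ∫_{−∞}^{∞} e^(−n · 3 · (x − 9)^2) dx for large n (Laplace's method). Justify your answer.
I(n) = sqrt(π/(3n))

Here φ(x) = 3 · (x − 9)^2 has its unique minimum at x* = 9 with φ(x*) = 0 and φ''(x*) = 6. Laplace's method gives
  I(n) ~ e^(−n φ(x*)) · sqrt(2π / (n · φ''(x*))) = sqrt(2π / (6n)) = sqrt(π/(3n)).
This is exact: substituting u = (x − 9)·sqrt(3n) gives I(n) = (1/sqrt(3n)) ∫_{−∞}^{∞} e^(−u^2) du = sqrt(π/(3n)).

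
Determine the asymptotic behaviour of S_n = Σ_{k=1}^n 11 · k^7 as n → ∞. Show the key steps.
S_n ~ 11 · n^8 / 8

By integral comparison (Euler-Maclaurin), Σ_{k=1}^n 11 · k^7 = 11 · ∫_0^n x^7 dx + O(n^7) = 11 · n^8/8 + O(n^7). (Equivalently, Faulhaber's formula gives the same leading term.)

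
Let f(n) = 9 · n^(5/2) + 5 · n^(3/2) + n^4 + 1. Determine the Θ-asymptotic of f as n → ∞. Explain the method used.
f(n) ∈ Θ(n^4)

Compare the terms by growth order. For large n, n^a · (log n)^b dominates n^a' · (log n)^b' iff a > a', or (a = a' and b > b'). Ranking the 4 terms shows the dominant one is n^4. Hence f(n) ∈ Θ(n^4).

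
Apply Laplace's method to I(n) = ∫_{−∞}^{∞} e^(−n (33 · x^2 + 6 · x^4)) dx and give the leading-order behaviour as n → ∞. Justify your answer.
I(n) ~ sqrt(π/(33n))

φ(x) = 33 · x^2 + 6 · x^4 has its unique global minimum at x* = 0 (since φ'(x) = 66x + 24x^3 = 0 only at x = 0 for real x with both coefficients positive, and φ → ∞ as |x| → ∞). At x* = 0, φ(0) = 0 and φ''(0) = 66. Laplace's method then gives
  I(n) ~ sqrt(2π / (n · φ''(0))) · e^(−n φ(0)) = sqrt(2π / (66n)) = sqrt(π/(33n)).
The 6 · x^4 term contributes only at subleading order (an O(1/n) relative correction).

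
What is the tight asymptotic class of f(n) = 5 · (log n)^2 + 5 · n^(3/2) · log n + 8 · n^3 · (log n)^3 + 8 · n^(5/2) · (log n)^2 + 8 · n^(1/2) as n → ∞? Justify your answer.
f(n) ∈ Θ(n^3 · (log n)^3)

Compare the terms by growth order. For large n, n^a · (log n)^b dominates n^a' · (log n)^b' iff a > a', or (a = a' and b > b'). Ranking the 5 terms shows the dominant one is 8 · n^3 · (log n)^3. Hence f(n) ∈ Θ(n^3 · (log n)^3).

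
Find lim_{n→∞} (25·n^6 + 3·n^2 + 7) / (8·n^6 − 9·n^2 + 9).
lim = 25/8

For large n the leading n^6 terms dominate both numerator and denominator. Dividing top and bottom by n^6, every other term tends to 0, leaving 25/8.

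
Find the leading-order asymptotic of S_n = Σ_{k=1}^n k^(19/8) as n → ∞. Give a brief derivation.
S_n ~ (8/27) · n^(27/8)

Integral comparison: Σ_{k=1}^n k^(19/8) = ∫_0^n x^(19/8) dx + O(n^(19/8)). The integral is n^(1 + 19/8) / (1 + 19/8) = n^((19+8)/8) / ((19+8)/8) = (8/27) · n^(27/8).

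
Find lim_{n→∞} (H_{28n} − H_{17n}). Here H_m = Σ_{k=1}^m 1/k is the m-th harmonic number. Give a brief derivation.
lim = ln(28/17)

Euler-Maclaurin gives H_m = ln m + γ + 1/(2m) + O(1/m^2). The γ and O(1/m) terms cancel in the difference:
  H_{28n} − H_{17n} = ln(28n) − ln(17n) + O(1/n) = ln(28/17) + O(1/n).
Hence the limit is ln(28/17).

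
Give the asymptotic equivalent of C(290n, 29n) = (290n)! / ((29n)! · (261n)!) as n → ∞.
C(290n, 29n) ~ (10000000000/387420489)^(29n) · sqrt(5/(9π·29n))

Write N = 29n. Apply Stirling to each factorial:
  (10N)! ~ sqrt(2π·10N) · (10N/e)^(10N),
  N! ~ sqrt(2π N) · (N/e)^N,
  (9N)! ~ sqrt(2π·9N) · (9N/e)^(9N).
The exponential factors combine to (10N)^(10N) / (N^N · (9N)^(9N)) = 10^(10N)/9^(9N) = (10^10/9^9)^N = (10000000000/387420489)^N.
The square-root prefactors combine to sqrt(2π·10N) / (sqrt(2π N)·sqrt(2π·9N)) = sqrt(10 / (2π·9·N)) = sqrt(5/(9π·29n)).
Substituting N = 29n: C(290n, 29n) ~ (10000000000/387420489)^(29n) · sqrt(5/(9π·29n)).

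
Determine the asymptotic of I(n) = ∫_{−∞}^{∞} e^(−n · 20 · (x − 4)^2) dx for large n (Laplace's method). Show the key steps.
I(n) = sqrt(π/(20n))

Here φ(x) = 20 · (x − 4)^2 has its unique minimum at x* = 4 with φ(x*) = 0 and φ''(x*) = 40. Laplace's method gives
  I(n) ~ e^(−n φ(x*)) · sqrt(2π / (n · φ''(x*))) = sqrt(2π / (40n)) = sqrt(π/(20n)).
This is exact: substituting u = (x − 4)·sqrt(20n) gives I(n) = (1/sqrt(20n)) ∫_{−∞}^{∞} e^(−u^2) du = sqrt(π/(20n)).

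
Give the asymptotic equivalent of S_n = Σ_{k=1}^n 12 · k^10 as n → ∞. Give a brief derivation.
S_n ~ 12 · n^11 / 11

By integral comparison (Euler-Maclaurin), Σ_{k=1}^n 12 · k^10 = 12 · ∫_0^n x^10 dx + O(n^10) = 12 · n^11/11 + O(n^10). (Equivalently, Faulhaber's formula gives the same leading term.)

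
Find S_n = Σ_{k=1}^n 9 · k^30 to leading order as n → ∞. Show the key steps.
S_n ~ 9 · n^31 / 31

By integral comparison (Euler-Maclaurin), Σ_{k=1}^n 9 · k^30 = 9 · ∫_0^n x^30 dx + O(n^30) = 9 · n^31/31 + O(n^30). (Equivalently, Faulhaber's formula gives the same leading term.)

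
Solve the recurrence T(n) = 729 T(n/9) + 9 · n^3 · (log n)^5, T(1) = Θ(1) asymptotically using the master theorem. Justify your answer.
T(n) = Θ(n^3 · (log n)^6)

Here log_9 729 = 3 and f(n) = 9 · n^3 · (log n)^5 = Θ(n^(log_9 729) · (log n)^5). This is the extended Case 2 of the master theorem (f matches the critical exponent up to log factors), giving T(n) = Θ(n^(log_9 729) · (log n)^(5+1)) = Θ(n^3 · (log n)^6).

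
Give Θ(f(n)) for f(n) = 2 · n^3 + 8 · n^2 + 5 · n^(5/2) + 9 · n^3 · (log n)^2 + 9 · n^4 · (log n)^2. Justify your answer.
f(n) ∈ Θ(n^4 · (log n)^2)

Compare the terms by growth order. For large n, n^a · (log n)^b dominates n^a' · (log n)^b' iff a > a', or (a = a' and b > b'). Ranking the 5 terms shows the dominant one is 9 · n^4 · (log n)^2. Hence f(n) ∈ Θ(n^4 · (log n)^2).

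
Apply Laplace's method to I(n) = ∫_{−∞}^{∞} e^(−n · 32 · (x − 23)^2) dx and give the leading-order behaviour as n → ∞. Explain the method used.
I(n) = sqrt(π/(32n))

Here φ(x) = 32 · (x − 23)^2 has its unique minimum at x* = 23 with φ(x*) = 0 and φ''(x*) = 64. Laplace's method gives
  I(n) ~ e^(−n φ(x*)) · sqrt(2π / (n · φ''(x*))) = sqrt(2π / (64n)) = sqrt(π/(32n)).
This is exact: substituting u = (x − 23)·sqrt(32n) gives I(n) = (1/sqrt(32n)) ∫_{−∞}^{∞} e^(−u^2) du = sqrt(π/(32n)).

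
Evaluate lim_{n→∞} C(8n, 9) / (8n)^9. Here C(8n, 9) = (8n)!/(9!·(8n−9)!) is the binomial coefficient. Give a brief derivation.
lim = 1/9! = 1/362880

With N = 8n → ∞: C(N, 9) / N^9 = [N(N−1)…(N−8)] / (9! · N^9) = (1/9!) · 1 · (1 − 1/(8n)) · … · (1 − 8/(8n)). Each factor → 1 as N → ∞, so the limit is 1/9! = 1/362880.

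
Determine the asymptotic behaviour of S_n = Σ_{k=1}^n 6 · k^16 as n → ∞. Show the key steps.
S_n ~ 6 · n^17 / 17

By integral comparison (Euler-Maclaurin), Σ_{k=1}^n 6 · k^16 = 6 · ∫_0^n x^16 dx + O(n^16) = 6 · n^17/17 + O(n^16). (Equivalently, Faulhaber's formula gives the same leading term.)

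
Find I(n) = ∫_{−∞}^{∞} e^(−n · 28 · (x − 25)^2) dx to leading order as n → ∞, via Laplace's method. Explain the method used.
I(n) = sqrt(π/(28n))

Here φ(x) = 28 · (x − 25)^2 has its unique minimum at x* = 25 with φ(x*) = 0 and φ''(x*) = 56. Laplace's method gives
  I(n) ~ e^(−n φ(x*)) · sqrt(2π / (n · φ''(x*))) = sqrt(2π / (56n)) = sqrt(π/(28n)).
This is exact: substituting u = (x − 25)·sqrt(28n) gives I(n) = (1/sqrt(28n)) ∫_{−∞}^{∞} e^(−u^2) du = sqrt(π/(28n)).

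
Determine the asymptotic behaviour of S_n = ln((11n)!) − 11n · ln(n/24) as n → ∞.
S_n ~ 11n · (ln 264 − 1) + O(ln n)

Stirling: ln((11n)!) = 11n ln(11n) − 11n + O(ln n).
  S_n = 11n ln(11n) − 11n − 11n ln(n/24) + O(ln n)
      = 11n ln(11n) − 11n ln n + 11n ln 24 − 11n + O(ln n)
      = 11n ln 11 + 11n ln 24 − 11n + O(ln n)
      = 11n (ln 264 − 1) + O(ln n).
Numerically ln(264) − 1 ≈ 4.5759.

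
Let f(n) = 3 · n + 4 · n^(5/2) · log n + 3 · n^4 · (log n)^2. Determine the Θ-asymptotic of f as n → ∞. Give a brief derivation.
f(n) ∈ Θ(n^4 · (log n)^2)

Compare the terms by growth order. For large n, n^a · (log n)^b dominates n^a' · (log n)^b' iff a > a', or (a = a' and b > b'). Ranking the 3 terms shows the dominant one is 3 · n^4 · (log n)^2. Hence f(n) ∈ Θ(n^4 · (log n)^2).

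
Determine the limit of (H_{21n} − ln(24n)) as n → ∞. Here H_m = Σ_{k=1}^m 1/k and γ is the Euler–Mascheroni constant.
lim = ln(7/8) + γ

By Euler-Maclaurin, H_m = ln m + γ + O(1/m). So
  H_{21n} − ln(24n) = ln(21n) + γ − ln(24n) + O(1/n)
                       = ln(21/24) + γ + O(1/n).
Hence the limit is ln(21/24) + γ (= ln(7/8)).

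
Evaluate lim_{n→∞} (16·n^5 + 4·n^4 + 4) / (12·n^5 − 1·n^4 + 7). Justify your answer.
lim = 16/12 = 4/3

For large n the leading n^5 terms dominate both numerator and denominator. Dividing top and bottom by n^5, every other term tends to 0, leaving 16/12 = 4/3.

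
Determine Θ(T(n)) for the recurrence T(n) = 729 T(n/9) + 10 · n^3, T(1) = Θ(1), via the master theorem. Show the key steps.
T(n) = Θ(n^3 log n)

log_9 729 = 3, and f(n) = 10 · n^3 = Θ(n^(log_9 729)). This is Case 2 of the master theorem: T(n) = Θ(f(n) · log n) = Θ(n^3 log n).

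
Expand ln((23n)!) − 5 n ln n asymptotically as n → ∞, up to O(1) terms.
ln((23n)!) − 5 n ln n = 18 n ln n + 23(ln 23 − 1) n + (1/2) ln(2π·23n) + O(1/n)

Stirling: ln((23n)!) = 23n ln(23n) − 23n + (1/2) ln(2π·23n) + O(1/n).
Expand 23n ln(23n) = 23n (ln n + ln 23) = 23n ln n + 23n ln 23.
Subtract 5n ln n: leading term is (23 − 5) n ln n = 18 n ln n. The next term is 23n ln 23 − 23n = 23(ln 23 − 1) n. Then the (1/2) ln(2π·23n) correction.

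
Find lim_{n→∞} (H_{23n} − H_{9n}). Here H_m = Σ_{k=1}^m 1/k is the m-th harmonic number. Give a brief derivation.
lim = ln(23/9)

Euler-Maclaurin gives H_m = ln m + γ + 1/(2m) + O(1/m^2). The γ and O(1/m) terms cancel in the difference:
  H_{23n} − H_{9n} = ln(23n) − ln(9n) + O(1/n) = ln(23/9) + O(1/n).
Hence the limit is ln(23/9).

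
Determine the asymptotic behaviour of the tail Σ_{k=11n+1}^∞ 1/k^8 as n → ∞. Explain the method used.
Σ_{k>11n} 1/k^8 ~ 1/(7 · (11n)^7)

Compare to the integral: ∫_{11n}^∞ x^(−8) dx = [−x^(−7)/7]_{11n}^∞ = 1/((8−1)·(11n)^7). Euler-Maclaurin then gives
  Σ_{k>11n} 1/k^8 = ∫_{11n}^∞ dx/x^8 − 1/(2·(11n)^8) + O(1/(11n)^9).
(Equivalently this is ζ(8) − Σ_{k≤11n} 1/k^8.)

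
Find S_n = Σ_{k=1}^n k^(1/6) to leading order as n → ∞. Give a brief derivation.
S_n ~ (6/7) · n^(7/6)

Integral comparison: Σ_{k=1}^n k^(1/6) = ∫_0^n x^(1/6) dx + O(n^(1/6)). The integral is n^(1 + 1/6) / (1 + 1/6) = n^((1+6)/6) / ((1+6)/6) = (6/7) · n^(7/6).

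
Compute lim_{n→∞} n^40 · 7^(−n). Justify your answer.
lim = 0

Exponentials with base > 1 dominate every fixed polynomial: for any fixed c, n^c / 7^n → 0 as n → ∞ (e.g. by the ratio test, or by writing 7^n = e^(n ln 7) and noting e^(n ln 7) / n^c → ∞). Hence n^40 · 7^(−n) = n^40 / 7^n → 0.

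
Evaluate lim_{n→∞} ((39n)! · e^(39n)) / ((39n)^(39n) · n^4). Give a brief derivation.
lim = 0

Stirling: (39n)! ~ sqrt(2π·39n) · (39n/e)^(39n). Hence
  (39n)! · e^(39n) / (39n)^(39n) ~ sqrt(2π·39n).
Dividing by n^4: sqrt(2π·39n) / n^4 = sqrt(2π·39) · n^((1−8)/2), so the expression behaves like sqrt(2π·39) · n^((1−8)/2) → 0.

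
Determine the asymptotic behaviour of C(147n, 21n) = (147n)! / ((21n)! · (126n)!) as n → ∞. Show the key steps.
C(147n, 21n) ~ (823543/46656)^(21n) · sqrt(7/(12π·21n))

Write N = 21n. Apply Stirling to each factorial:
  (7N)! ~ sqrt(2π·7N) · (7N/e)^(7N),
  N! ~ sqrt(2π N) · (N/e)^N,
  (6N)! ~ sqrt(2π·6N) · (6N/e)^(6N).
The exponential factors combine to (7N)^(7N) / (N^N · (6N)^(6N)) = 7^(7N)/6^(6N) = (7^7/6^6)^N = (823543/46656)^N.
The square-root prefactors combine to sqrt(2π·7N) / (sqrt(2π N)·sqrt(2π·6N)) = sqrt(7 / (2π·6·N)) = sqrt(7/(12π·21n)).
Substituting N = 21n: C(147n, 21n) ~ (823543/46656)^(21n) · sqrt(7/(12π·21n)).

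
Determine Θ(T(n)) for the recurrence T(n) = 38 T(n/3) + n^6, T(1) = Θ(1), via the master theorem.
T(n) = Θ(n^6)

log_3 38 ≈ 3.311. f(n) = n^6 dominates n^(log_3 38) since 6 > 3.311, and the regularity condition a·f(n/b) = 38·(n/3)^6 = (38/729)·n^6 ≤ c·f(n) holds with c = 38/729 ≈ 0.0521 < 1. So this is Case 3: T(n) = Θ(f(n)) = Θ(n^6).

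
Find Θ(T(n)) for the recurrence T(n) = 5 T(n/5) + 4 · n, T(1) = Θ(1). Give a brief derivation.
T(n) = Θ(n log n)

log_5 5 = 1, and f(n) = 4 · n = Θ(n^(log_5 5)). This is Case 2 of the master theorem: T(n) = Θ(f(n) · log n) = Θ(n log n).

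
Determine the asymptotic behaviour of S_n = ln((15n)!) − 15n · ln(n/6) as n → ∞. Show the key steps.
S_n ~ 15n · (ln 90 − 1) + O(ln n)

Stirling: ln((15n)!) = 15n ln(15n) − 15n + O(ln n).
  S_n = 15n ln(15n) − 15n − 15n ln(n/6) + O(ln n)
      = 15n ln(15n) − 15n ln n + 15n ln 6 − 15n + O(ln n)
      = 15n ln 15 + 15n ln 6 − 15n + O(ln n)
      = 15n (ln 90 − 1) + O(ln n).
Numerically ln(90) − 1 ≈ 3.4998.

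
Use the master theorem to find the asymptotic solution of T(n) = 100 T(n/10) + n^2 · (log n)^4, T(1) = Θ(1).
T(n) = Θ(n^2 · (log n)^5)

Here log_10 100 = 2 and f(n) = n^2 · (log n)^4 = Θ(n^(log_10 100) · (log n)^4). This is the extended Case 2 of the master theorem (f matches the critical exponent up to log factors), giving T(n) = Θ(n^(log_10 100) · (log n)^(4+1)) = Θ(n^2 · (log n)^5).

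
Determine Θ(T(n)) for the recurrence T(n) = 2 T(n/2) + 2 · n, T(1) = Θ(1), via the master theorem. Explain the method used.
T(n) = Θ(n log n)

log_2 2 = 1, and f(n) = 2 · n = Θ(n^(log_2 2)). This is Case 2 of the master theorem: T(n) = Θ(f(n) · log n) = Θ(n log n).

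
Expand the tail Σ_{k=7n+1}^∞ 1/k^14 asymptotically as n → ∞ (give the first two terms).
Σ_{k>7n} 1/k^14 = 1/(13 · (7n)^13) − 1/(2 · (7n)^14) + O(1/(7n)^15)

Compare to the integral: ∫_{7n}^∞ x^(−14) dx = [−x^(−13)/13]_{7n}^∞ = 1/((14−1)·(7n)^13). The Euler-Maclaurin correction adds −f(7n)/2 = −1/(2·(7n)^14). Euler-Maclaurin then gives
  Σ_{k>7n} 1/k^14 = ∫_{7n}^∞ dx/x^14 − 1/(2·(7n)^14) + O(1/(7n)^15).
(Equivalently this is ζ(14) − Σ_{k≤7n} 1/k^14.)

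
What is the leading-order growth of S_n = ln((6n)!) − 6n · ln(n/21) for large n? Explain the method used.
S_n ~ 6n · (ln 126 − 1) + O(ln n)

Stirling: ln((6n)!) = 6n ln(6n) − 6n + O(ln n).
  S_n = 6n ln(6n) − 6n − 6n ln(n/21) + O(ln n)
      = 6n ln(6n) − 6n ln n + 6n ln 21 − 6n + O(ln n)
      = 6n ln 6 + 6n ln 21 − 6n + O(ln n)
      = 6n (ln 126 − 1) + O(ln n).
Numerically ln(126) − 1 ≈ 3.8363.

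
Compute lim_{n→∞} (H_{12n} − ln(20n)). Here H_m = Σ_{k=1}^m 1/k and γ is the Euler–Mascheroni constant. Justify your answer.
lim = ln(3/5) + γ

By Euler-Maclaurin, H_m = ln m + γ + O(1/m). So
  H_{12n} − ln(20n) = ln(12n) + γ − ln(20n) + O(1/n)
                       = ln(12/20) + γ + O(1/n).
Hence the limit is ln(12/20) + γ (= ln(3/5)).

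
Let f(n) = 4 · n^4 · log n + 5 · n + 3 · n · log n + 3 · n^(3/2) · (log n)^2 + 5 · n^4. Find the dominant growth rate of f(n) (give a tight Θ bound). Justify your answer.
f(n) ∈ Θ(n^4 · log n)

Compare the terms by growth order. For large n, n^a · (log n)^b dominates n^a' · (log n)^b' iff a > a', or (a = a' and b > b'). Ranking the 5 terms shows the dominant one is 4 · n^4 · log n. Hence f(n) ∈ Θ(n^4 · log n).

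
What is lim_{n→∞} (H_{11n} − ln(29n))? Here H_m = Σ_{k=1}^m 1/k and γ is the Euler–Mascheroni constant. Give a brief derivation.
lim = ln(11/29) + γ

By Euler-Maclaurin, H_m = ln m + γ + O(1/m). So
  H_{11n} − ln(29n) = ln(11n) + γ − ln(29n) + O(1/n)
                       = ln(11/29) + γ + O(1/n).
Hence the limit is ln(11/29) + γ.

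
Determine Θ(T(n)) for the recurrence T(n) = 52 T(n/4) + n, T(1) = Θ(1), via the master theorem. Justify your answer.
T(n) = Θ(n^(log_4 52))

Master theorem: compare f(n) = n to n^(log_4 52) where log_4 52 ≈ 2.850. Since 1 < log_4 52, we have f(n) = O(n^(log_4 52 − ε)) for some ε > 0 — Case 1. Hence T(n) = Θ(n^(log_4 52)).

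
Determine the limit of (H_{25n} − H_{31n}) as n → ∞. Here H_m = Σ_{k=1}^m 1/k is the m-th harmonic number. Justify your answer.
lim = ln(25/31)

Euler-Maclaurin gives H_m = ln m + γ + 1/(2m) + O(1/m^2). The γ and O(1/m) terms cancel in the difference:
  H_{25n} − H_{31n} = ln(25n) − ln(31n) + O(1/n) = ln(25/31) + O(1/n).
Hence the limit is ln(25/31).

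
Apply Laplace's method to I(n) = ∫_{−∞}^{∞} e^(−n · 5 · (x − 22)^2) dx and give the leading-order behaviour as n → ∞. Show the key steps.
I(n) = sqrt(π/(5n))

Here φ(x) = 5 · (x − 22)^2 has its unique minimum at x* = 22 with φ(x*) = 0 and φ''(x*) = 10. Laplace's method gives
  I(n) ~ e^(−n φ(x*)) · sqrt(2π / (n · φ''(x*))) = sqrt(2π / (10n)) = sqrt(π/(5n)).
This is exact: substituting u = (x − 22)·sqrt(5n) gives I(n) = (1/sqrt(5n)) ∫_{−∞}^{∞} e^(−u^2) du = sqrt(π/(5n)).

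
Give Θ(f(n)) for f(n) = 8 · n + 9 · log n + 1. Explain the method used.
f(n) ∈ Θ(n)

Compare the terms by growth order. For large n, n^a · (log n)^b dominates n^a' · (log n)^b' iff a > a', or (a = a' and b > b'). Ranking the 3 terms shows the dominant one is 8 · n. Hence f(n) ∈ Θ(n).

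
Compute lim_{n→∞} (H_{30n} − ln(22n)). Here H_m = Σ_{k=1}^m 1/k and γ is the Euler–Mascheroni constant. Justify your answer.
lim = ln(15/11) + γ

By Euler-Maclaurin, H_m = ln m + γ + O(1/m). So
  H_{30n} − ln(22n) = ln(30n) + γ − ln(22n) + O(1/n)
                       = ln(30/22) + γ + O(1/n).
Hence the limit is ln(30/22) + γ (= ln(15/11)).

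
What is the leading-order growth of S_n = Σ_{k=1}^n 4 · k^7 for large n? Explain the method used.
S_n ~ n^8 / 2

By integral comparison (Euler-Maclaurin), Σ_{k=1}^n 4 · k^7 = 4 · ∫_0^n x^7 dx + O(n^7) = 4 · n^8/8 = n^8 / 2 + O(n^7). (Equivalently, Faulhaber's formula gives the same leading term.)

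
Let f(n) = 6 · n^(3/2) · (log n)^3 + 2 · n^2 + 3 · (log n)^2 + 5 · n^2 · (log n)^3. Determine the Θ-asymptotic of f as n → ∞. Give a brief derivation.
f(n) ∈ Θ(n^2 · (log n)^3)

Compare the terms by growth order. For large n, n^a · (log n)^b dominates n^a' · (log n)^b' iff a > a', or (a = a' and b > b'). Ranking the 4 terms shows the dominant one is 5 · n^2 · (log n)^3. Hence f(n) ∈ Θ(n^2 · (log n)^3).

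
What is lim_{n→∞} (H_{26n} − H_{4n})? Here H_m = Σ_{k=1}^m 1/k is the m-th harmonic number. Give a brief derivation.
lim = ln(26/4) = ln(13/2)

Euler-Maclaurin gives H_m = ln m + γ + 1/(2m) + O(1/m^2). The γ and O(1/m) terms cancel in the difference:
  H_{26n} − H_{4n} = ln(26n) − ln(4n) + O(1/n) = ln(26/4) + O(1/n).
Hence the limit is ln(26/4) = ln(13/2).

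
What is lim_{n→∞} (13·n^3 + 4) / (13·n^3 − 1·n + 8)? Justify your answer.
lim = 13/13 = 1

For large n the leading n^3 terms dominate both numerator and denominator. Dividing top and bottom by n^3, every other term tends to 0, leaving 13/13 = 1.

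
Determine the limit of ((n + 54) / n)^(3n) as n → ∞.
lim = e^162

Rewrite as (1 + 54/n)^(3n). By the standard limit (1 + x/n)^n → e^x, we have (1 + 54/n)^n → e^54, and raising to the 3rd power gives e^162.
More precisely, ln[(1 + 54/n)^(3n)] = 3n · ln(1 + 54/n) = 3n · (54/n + O(1/n^2)) = 162 + O(1/n) → 162.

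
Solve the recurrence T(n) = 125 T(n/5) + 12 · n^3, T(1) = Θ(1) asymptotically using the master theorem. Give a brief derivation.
T(n) = Θ(n^3 log n)

log_5 125 = 3, and f(n) = 12 · n^3 = Θ(n^(log_5 125)). This is Case 2 of the master theorem: T(n) = Θ(f(n) · log n) = Θ(n^3 log n).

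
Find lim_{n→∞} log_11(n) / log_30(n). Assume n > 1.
lim = ln(30) / ln(11) = log_11(30)

Change of base: log_11(n) = ln n / ln 11 and log_30(n) = ln n / ln 30. The ratio is (ln n / ln 11) · (ln 30 / ln n) = ln 30 / ln 11, a constant independent of n. So the limit is ln 30 / ln 11 = log_11(30).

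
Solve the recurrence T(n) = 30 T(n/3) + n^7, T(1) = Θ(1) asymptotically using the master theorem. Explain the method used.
T(n) = Θ(n^7)

log_3 30 ≈ 3.096. f(n) = n^7 dominates n^(log_3 30) since 7 > 3.096, and the regularity condition a·f(n/b) = 30·(n/3)^7 = (30/2187)·n^7 ≤ c·f(n) holds with c = 30/2187 ≈ 0.0137 < 1. So this is Case 3: T(n) = Θ(f(n)) = Θ(n^7).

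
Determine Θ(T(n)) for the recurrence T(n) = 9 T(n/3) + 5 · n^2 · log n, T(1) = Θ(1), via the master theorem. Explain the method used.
T(n) = Θ(n^2 · (log n)^2)

Here log_3 9 = 2 and f(n) = 5 · n^2 · log n = Θ(n^(log_3 9) · (log n)^1). This is the extended Case 2 of the master theorem (f matches the critical exponent up to log factors), giving T(n) = Θ(n^(log_3 9) · (log n)^(1+1)) = Θ(n^2 · (log n)^2).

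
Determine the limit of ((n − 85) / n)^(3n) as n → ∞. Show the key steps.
lim = e^(−255)

Rewrite as (1 − 85/n)^(3n). By the standard limit (1 + x/n)^n → e^x, we have (1 − 85/n)^n → e^(−85), and raising to the 3rd power gives e^(−255).
More precisely, ln[(1 − 85/n)^(3n)] = 3n · ln(1 − 85/n) = 3n · (-85/n + O(1/n^2)) = -255 + O(1/n) → -255.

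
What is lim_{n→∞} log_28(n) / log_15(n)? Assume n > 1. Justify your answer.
lim = ln(15) / ln(28) = log_28(15)

Change of base: log_28(n) = ln n / ln 28 and log_15(n) = ln n / ln 15. The ratio is (ln n / ln 28) · (ln 15 / ln n) = ln 15 / ln 28, a constant independent of n. So the limit is ln 15 / ln 28 = log_28(15).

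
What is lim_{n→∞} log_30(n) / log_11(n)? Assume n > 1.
lim = ln(11) / ln(30) = log_30(11)

Change of base: log_30(n) = ln n / ln 30 and log_11(n) = ln n / ln 11. The ratio is (ln n / ln 30) · (ln 11 / ln n) = ln 11 / ln 30, a constant independent of n. So the limit is ln 11 / ln 30 = log_30(11).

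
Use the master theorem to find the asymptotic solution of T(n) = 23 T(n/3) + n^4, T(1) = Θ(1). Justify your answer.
T(n) = Θ(n^4)

log_3 23 ≈ 2.854. f(n) = n^4 dominates n^(log_3 23) since 4 > 2.854, and the regularity condition a·f(n/b) = 23·(n/3)^4 = (23/81)·n^4 ≤ c·f(n) holds with c = 23/81 ≈ 0.284 < 1. So this is Case 3: T(n) = Θ(f(n)) = Θ(n^4).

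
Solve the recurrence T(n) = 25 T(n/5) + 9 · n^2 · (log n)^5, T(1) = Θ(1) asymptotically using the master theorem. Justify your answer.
T(n) = Θ(n^2 · (log n)^6)

Here log_5 25 = 2 and f(n) = 9 · n^2 · (log n)^5 = Θ(n^(log_5 25) · (log n)^5). This is the extended Case 2 of the master theorem (f matches the critical exponent up to log factors), giving T(n) = Θ(n^(log_5 25) · (log n)^(5+1)) = Θ(n^2 · (log n)^6).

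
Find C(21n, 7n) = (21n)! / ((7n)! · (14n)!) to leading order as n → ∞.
C(21n, 7n) ~ (27/4)^(7n) · sqrt(3/(4π·7n))

Write N = 7n. Apply Stirling to each factorial:
  (3N)! ~ sqrt(2π·3N) · (3N/e)^(3N),
  N! ~ sqrt(2π N) · (N/e)^N,
  (2N)! ~ sqrt(2π·2N) · (2N/e)^(2N).
The exponential factors combine to (3N)^(3N) / (N^N · (2N)^(2N)) = 3^(3N)/2^(2N) = (3^3/2^2)^N = (27/4)^N.
The square-root prefactors combine to sqrt(2π·3N) / (sqrt(2π N)·sqrt(2π·2N)) = sqrt(3 / (2π·2·N)) = sqrt(3/(4π·7n)).
Substituting N = 7n: C(21n, 7n) ~ (27/4)^(7n) · sqrt(3/(4π·7n)).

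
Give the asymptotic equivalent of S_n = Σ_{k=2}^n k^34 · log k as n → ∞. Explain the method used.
S_n ~ n^35 log n / 35 − n^35 / 1225

By integral comparison, S_n = ∫_1^n x^34 · log x dx + O(n^34 · log n). For the integral, ∫ x^34 log x dx = n^35 log n / 35 − n^35/1225 (integration by parts). Hence S_n ~ n^35 log n / 35 − n^35 / 1225.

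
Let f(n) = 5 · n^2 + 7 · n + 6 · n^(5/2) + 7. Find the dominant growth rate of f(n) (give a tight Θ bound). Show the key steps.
f(n) ∈ Θ(n^(5/2))

Compare the terms by growth order. For large n, n^a · (log n)^b dominates n^a' · (log n)^b' iff a > a', or (a = a' and b > b'). Ranking the 4 terms shows the dominant one is 6 · n^(5/2). Hence f(n) ∈ Θ(n^(5/2)).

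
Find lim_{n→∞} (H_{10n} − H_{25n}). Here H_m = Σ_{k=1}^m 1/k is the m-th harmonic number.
lim = ln(10/25) = ln(2/5)

Euler-Maclaurin gives H_m = ln m + γ + 1/(2m) + O(1/m^2). The γ and O(1/m) terms cancel in the difference:
  H_{10n} − H_{25n} = ln(10n) − ln(25n) + O(1/n) = ln(10/25) + O(1/n).
Hence the limit is ln(10/25) = ln(2/5).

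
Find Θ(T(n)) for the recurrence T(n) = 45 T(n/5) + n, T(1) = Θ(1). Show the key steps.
T(n) = Θ(n^(log_5 45))

Master theorem: compare f(n) = n to n^(log_5 45) where log_5 45 ≈ 2.365. Since 1 < log_5 45, we have f(n) = O(n^(log_5 45 − ε)) for some ε > 0 — Case 1. Hence T(n) = Θ(n^(log_5 45)).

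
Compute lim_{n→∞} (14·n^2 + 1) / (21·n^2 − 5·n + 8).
lim = 14/21 = 2/3

For large n the leading n^2 terms dominate both numerator and denominator. Dividing top and bottom by n^2, every other term tends to 0, leaving 14/21 = 2/3.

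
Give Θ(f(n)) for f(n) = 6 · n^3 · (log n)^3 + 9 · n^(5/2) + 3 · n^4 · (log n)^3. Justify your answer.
f(n) ∈ Θ(n^4 · (log n)^3)

Compare the terms by growth order. For large n, n^a · (log n)^b dominates n^a' · (log n)^b' iff a > a', or (a = a' and b > b'). Ranking the 3 terms shows the dominant one is 3 · n^4 · (log n)^3. Hence f(n) ∈ Θ(n^4 · (log n)^3).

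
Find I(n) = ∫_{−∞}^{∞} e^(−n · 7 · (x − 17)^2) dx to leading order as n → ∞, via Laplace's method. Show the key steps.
I(n) = sqrt(π/(7n))

Here φ(x) = 7 · (x − 17)^2 has its unique minimum at x* = 17 with φ(x*) = 0 and φ''(x*) = 14. Laplace's method gives
  I(n) ~ e^(−n φ(x*)) · sqrt(2π / (n · φ''(x*))) = sqrt(2π / (14n)) = sqrt(π/(7n)).
This is exact: substituting u = (x − 17)·sqrt(7n) gives I(n) = (1/sqrt(7n)) ∫_{−∞}^{∞} e^(−u^2) du = sqrt(π/(7n)).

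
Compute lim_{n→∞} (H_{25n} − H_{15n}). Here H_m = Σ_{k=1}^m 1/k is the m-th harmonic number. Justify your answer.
lim = ln(25/15) = ln(5/3)

Euler-Maclaurin gives H_m = ln m + γ + 1/(2m) + O(1/m^2). The γ and O(1/m) terms cancel in the difference:
  H_{25n} − H_{15n} = ln(25n) − ln(15n) + O(1/n) = ln(25/15) + O(1/n).
Hence the limit is ln(25/15) = ln(5/3).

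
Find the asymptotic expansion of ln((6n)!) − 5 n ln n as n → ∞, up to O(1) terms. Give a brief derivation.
ln((6n)!) − 5 n ln n = n ln n + 6(ln 6 − 1) n + (1/2) ln(2π·6n) + O(1/n)

Stirling: ln((6n)!) = 6n ln(6n) − 6n + (1/2) ln(2π·6n) + O(1/n).
Expand 6n ln(6n) = 6n (ln n + ln 6) = 6n ln n + 6n ln 6.
Subtract 5n ln n: leading term is (6 − 5) n ln n = n ln n. The next term is 6n ln 6 − 6n = 6(ln 6 − 1) n. Then the (1/2) ln(2π·6n) correction.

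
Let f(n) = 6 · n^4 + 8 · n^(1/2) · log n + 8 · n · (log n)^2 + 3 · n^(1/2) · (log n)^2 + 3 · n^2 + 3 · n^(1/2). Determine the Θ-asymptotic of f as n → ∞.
f(n) ∈ Θ(n^4)

Compare the terms by growth order. For large n, n^a · (log n)^b dominates n^a' · (log n)^b' iff a > a', or (a = a' and b > b'). Ranking the 6 terms shows the dominant one is 6 · n^4. Hence f(n) ∈ Θ(n^4).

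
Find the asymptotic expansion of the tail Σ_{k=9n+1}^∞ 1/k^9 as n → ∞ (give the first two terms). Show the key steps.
Σ_{k>9n} 1/k^9 = 1/(8 · (9n)^8) − 1/(2 · (9n)^9) + O(1/(9n)^10)

Compare to the integral: ∫_{9n}^∞ x^(−9) dx = [−x^(−8)/8]_{9n}^∞ = 1/((9−1)·(9n)^8). The Euler-Maclaurin correction adds −f(9n)/2 = −1/(2·(9n)^9). Euler-Maclaurin then gives
  Σ_{k>9n} 1/k^9 = ∫_{9n}^∞ dx/x^9 − 1/(2·(9n)^9) + O(1/(9n)^10).
(Equivalently this is ζ(9) − Σ_{k≤9n} 1/k^9.)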